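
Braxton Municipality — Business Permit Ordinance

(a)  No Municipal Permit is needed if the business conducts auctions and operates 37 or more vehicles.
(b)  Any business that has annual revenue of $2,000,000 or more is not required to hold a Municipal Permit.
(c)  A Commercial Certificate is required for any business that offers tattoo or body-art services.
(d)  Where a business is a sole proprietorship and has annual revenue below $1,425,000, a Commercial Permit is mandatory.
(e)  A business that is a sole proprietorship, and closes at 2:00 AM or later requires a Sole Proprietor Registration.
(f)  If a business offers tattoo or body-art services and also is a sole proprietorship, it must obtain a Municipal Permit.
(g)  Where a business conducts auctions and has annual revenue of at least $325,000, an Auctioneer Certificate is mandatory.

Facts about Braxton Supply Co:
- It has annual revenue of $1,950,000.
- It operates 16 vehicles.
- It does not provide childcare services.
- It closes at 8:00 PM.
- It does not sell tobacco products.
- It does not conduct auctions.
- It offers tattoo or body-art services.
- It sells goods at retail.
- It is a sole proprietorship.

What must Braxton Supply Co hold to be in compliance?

Commercial Certificate, Municipal Permit

(a) does not conduct auctions; vehicles 16 < 37 → Municipal Permit exemption does not apply.
(b) revenue $1,950,000 < $2,000,000 → Municipal Permit exemption does not apply.
(c) offers tattoo or body-art services → Commercial Certificate required.
(d) is a sole proprietorship; revenue $1,950,000 ≥ $1,425,000 → Commercial Permit not required.
(e) is a sole proprietorship; closes 8:00 PM, at/before 2:00 AM → Sole Proprietor Registration not required.
(f) offers tattoo or body-art services; is a sole proprietorship → Municipal Permit required.
(g) does not conduct auctions; revenue $1,950,000 ≥ $325,000 → Auctioneer Certificate not required.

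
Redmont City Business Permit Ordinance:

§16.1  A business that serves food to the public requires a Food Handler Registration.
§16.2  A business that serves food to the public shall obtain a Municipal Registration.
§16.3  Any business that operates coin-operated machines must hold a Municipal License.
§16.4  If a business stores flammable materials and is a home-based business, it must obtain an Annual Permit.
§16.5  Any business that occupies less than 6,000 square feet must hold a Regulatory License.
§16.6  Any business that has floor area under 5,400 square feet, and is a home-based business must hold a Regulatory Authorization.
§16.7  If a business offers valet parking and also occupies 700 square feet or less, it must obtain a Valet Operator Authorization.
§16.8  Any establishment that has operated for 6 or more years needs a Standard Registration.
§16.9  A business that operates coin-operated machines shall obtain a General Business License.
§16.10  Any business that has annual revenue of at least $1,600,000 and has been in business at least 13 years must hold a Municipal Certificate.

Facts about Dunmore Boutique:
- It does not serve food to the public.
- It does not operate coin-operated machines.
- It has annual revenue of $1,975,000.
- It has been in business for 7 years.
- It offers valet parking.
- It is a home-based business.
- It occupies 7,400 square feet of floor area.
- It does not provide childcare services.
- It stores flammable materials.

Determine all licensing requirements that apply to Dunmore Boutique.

Annual Permit, Standard Registration

§16.1 does not serve food to the public → Food Handler Registration not required.
§16.2 does not serve food to the public → Municipal Registration not required.
§16.3 does not operate coin-operated machines → Municipal License not required.
§16.4 stores flammable materials; is a home-based business → Annual Permit required.
§16.5 floor area 7,400 square feet ≥ 6,000 square feet → Regulatory License not required.
§16.6 floor area 7,400 square feet ≥ 5,400 square feet; is a home-based business → Regulatory Authorization not required.
§16.7 offers valet parking; floor area 7,400 square feet > 700 square feet → Valet Operator Authorization not required.
§16.8 years in business 7 ≥ 6 → Standard Registration required.
§16.9 does not operate coin-operated machines → General Business License not required.
§16.10 revenue $1,975,000 ≥ $1,600,000; years in business 7 < 13 → Municipal Certificate not required.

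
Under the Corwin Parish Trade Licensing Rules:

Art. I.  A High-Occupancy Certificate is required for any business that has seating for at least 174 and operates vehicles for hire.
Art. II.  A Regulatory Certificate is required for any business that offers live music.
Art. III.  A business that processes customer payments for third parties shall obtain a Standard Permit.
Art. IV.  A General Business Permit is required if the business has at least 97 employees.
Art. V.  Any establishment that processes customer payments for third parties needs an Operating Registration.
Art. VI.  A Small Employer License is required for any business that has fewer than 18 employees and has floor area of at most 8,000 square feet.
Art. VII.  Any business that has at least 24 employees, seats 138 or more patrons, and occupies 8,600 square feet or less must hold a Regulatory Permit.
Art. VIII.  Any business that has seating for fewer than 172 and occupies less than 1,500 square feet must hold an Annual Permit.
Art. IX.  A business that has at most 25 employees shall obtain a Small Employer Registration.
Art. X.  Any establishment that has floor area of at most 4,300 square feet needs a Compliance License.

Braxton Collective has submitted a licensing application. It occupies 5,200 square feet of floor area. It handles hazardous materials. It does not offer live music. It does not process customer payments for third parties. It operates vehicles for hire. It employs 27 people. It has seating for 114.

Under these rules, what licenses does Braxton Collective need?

None

Art. I. seating 114 < 174; operates vehicles for hire → High-Occupancy Certificate not required.
Art. II. does not offer live music → Regulatory Certificate not required.
Art. III. does not process customer payments for third parties → Standard Permit not required.
Art. IV. employees 27 < 97 → General Business Permit not required.
Art. V. does not process customer payments for third parties → Operating Registration not required.
Art. VI. employees 27 ≥ 18; floor area 5,200 square feet ≤ 8,000 square feet → Small Employer License not required.
Art. VII. employees 27 ≥ 24; seating 114 < 138; floor area 5,200 square feet ≤ 8,600 square feet → Regulatory Permit not required.
Art. VIII. seating 114 < 172; floor area 5,200 square feet ≥ 1,500 square feet → Annual Permit not required.
Art. IX. employees 27 > 25 → Small Employer Registration not required.
Art. X. floor area 5,200 square feet > 4,300 square feet → Compliance License not required.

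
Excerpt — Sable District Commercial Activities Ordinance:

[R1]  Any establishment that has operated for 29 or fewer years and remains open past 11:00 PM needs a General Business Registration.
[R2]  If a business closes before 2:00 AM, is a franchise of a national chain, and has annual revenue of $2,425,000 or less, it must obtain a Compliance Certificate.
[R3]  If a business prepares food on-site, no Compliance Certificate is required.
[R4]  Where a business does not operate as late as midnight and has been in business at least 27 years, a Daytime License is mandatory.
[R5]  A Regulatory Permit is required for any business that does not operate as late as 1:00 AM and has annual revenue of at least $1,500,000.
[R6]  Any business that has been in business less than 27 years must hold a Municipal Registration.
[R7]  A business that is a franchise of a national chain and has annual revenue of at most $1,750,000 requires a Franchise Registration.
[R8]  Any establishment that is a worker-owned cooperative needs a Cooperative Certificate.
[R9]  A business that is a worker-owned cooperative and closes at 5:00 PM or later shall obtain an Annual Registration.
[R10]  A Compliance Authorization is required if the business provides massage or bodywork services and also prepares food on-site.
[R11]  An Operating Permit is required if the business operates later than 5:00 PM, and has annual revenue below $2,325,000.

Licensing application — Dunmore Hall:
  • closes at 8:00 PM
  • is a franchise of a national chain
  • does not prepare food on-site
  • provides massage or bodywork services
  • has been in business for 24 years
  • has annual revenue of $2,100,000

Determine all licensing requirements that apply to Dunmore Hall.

Compliance Certificate, Municipal Registration, Operating Permit, Regulatory Permit

[R1] years in business 24 ≤ 29; closes 8:00 PM, at/before 11:00 PM → General Business Registration not required.
[R2] closes 8:00 PM, at/before 2:00 AM; is a franchise of a national chain; revenue $2,100,000 ≤ $2,425,000 → Compliance Certificate required.
[R3] does not prepare food on-site → Compliance Certificate exemption does not apply.
[R4] closes 8:00 PM, at/before midnight; years in business 24 < 27 → Daytime License not required.
[R5] closes 8:00 PM, at/before 1:00 AM; revenue $2,100,000 ≥ $1,500,000 → Regulatory Permit required.
[R6] years in business 24 < 27 → Municipal Registration required.
[R7] is a franchise of a national chain; revenue $2,100,000 > $1,750,000 → Franchise Registration not required.
[R8] is a franchise of a national chain (not: is a worker-owned cooperative) → Cooperative Certificate not required.
[R9] is a franchise of a national chain (not: is a worker-owned cooperative); closes 8:00 PM, after 5:00 PM → Annual Registration not required.
[R10] provides massage or bodywork services; does not prepare food on-site → Compliance Authorization not required.
[R11] closes 8:00 PM, after 5:00 PM; revenue $2,100,000 < $2,325,000 → Operating Permit required.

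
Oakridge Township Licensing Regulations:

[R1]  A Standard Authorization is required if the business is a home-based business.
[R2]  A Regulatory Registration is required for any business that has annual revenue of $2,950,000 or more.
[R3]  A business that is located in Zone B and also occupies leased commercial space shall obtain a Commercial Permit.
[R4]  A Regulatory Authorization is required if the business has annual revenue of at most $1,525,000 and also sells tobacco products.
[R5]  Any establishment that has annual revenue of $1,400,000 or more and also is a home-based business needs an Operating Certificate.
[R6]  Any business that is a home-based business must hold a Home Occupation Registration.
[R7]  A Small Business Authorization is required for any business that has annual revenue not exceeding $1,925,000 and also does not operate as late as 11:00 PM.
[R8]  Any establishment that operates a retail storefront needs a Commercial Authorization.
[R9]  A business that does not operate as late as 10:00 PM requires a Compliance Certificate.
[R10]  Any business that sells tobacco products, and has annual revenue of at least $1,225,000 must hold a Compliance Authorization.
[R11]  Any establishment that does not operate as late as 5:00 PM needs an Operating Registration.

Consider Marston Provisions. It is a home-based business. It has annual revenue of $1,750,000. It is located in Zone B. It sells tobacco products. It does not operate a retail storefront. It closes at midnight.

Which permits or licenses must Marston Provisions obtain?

[R1] is a home-based business → Standard Authorization required.
[R2] revenue $1,750,000 < $2,950,000 → Regulatory Registration not required.
[R3] is located in Zone B; is a home-based business (not: occupies leased commercial space) → Commercial Permit not required.
[R4] revenue $1,750,000 > $1,525,000; sells tobacco products → Regulatory Authorization not required.
[R5] revenue $1,750,000 ≥ $1,400,000; is a home-based business → Operating Certificate required.
[R6] is a home-based business → Home Occupation Registration required.
[R7] revenue $1,750,000 ≤ $1,925,000; closes midnight, after 11:00 PM → Small Business Authorization not required.
[R8] does not operate a retail storefront → Commercial Authorization not required.
[R9] closes midnight, after 10:00 PM → Compliance Certificate not required.
[R10] sells tobacco products; revenue $1,750,000 ≥ $1,225,000 → Compliance Authorization required.
[R11] closes midnight, after 5:00 PM → Operating Registration not required.

Compliance Authorization, Home Occupation Registration, Operating Certificate, Standard Authorization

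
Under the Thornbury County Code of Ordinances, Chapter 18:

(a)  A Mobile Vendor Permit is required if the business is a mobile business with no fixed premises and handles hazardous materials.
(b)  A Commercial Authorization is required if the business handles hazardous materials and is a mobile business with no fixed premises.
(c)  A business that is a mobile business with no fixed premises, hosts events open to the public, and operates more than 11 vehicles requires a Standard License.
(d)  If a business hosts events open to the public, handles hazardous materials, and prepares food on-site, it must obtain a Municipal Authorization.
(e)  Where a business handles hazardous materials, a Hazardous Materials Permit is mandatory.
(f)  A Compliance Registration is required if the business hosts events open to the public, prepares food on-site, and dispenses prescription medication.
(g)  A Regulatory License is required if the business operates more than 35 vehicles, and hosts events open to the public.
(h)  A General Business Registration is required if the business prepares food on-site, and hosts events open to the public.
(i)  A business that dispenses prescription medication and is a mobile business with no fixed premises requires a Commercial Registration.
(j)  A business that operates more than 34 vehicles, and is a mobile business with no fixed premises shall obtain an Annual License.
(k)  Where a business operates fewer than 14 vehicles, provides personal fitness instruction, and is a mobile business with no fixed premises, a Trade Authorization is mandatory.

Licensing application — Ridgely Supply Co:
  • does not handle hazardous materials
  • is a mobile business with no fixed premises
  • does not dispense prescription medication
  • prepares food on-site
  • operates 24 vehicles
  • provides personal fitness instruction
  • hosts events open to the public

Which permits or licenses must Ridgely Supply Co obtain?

(a) is a mobile business with no fixed premises; does not handle hazardous materials → Mobile Vendor Permit not required.
(b) does not handle hazardous materials; is a mobile business with no fixed premises → Commercial Authorization not required.
(c) is a mobile business with no fixed premises; hosts events open to the public; vehicles 24 > 11 → Standard License required.
(d) hosts events open to the public; does not handle hazardous materials; prepares food on-site → Municipal Authorization not required.
(e) does not handle hazardous materials → Hazardous Materials Permit not required.
(f) hosts events open to the public; prepares food on-site; does not dispense prescription medication → Compliance Registration not required.
(g) vehicles 24 ≤ 35; hosts events open to the public → Regulatory License not required.
(h) prepares food on-site; hosts events open to the public → General Business Registration required.
(i) does not dispense prescription medication; is a mobile business with no fixed premises → Commercial Registration not required.
(j) vehicles 24 ≤ 34; is a mobile business with no fixed premises → Annual License not required.
(k) vehicles 24 ≥ 14; provides personal fitness instruction; is a mobile business with no fixed premises → Trade Authorization not required.

General Business Registration, Standard License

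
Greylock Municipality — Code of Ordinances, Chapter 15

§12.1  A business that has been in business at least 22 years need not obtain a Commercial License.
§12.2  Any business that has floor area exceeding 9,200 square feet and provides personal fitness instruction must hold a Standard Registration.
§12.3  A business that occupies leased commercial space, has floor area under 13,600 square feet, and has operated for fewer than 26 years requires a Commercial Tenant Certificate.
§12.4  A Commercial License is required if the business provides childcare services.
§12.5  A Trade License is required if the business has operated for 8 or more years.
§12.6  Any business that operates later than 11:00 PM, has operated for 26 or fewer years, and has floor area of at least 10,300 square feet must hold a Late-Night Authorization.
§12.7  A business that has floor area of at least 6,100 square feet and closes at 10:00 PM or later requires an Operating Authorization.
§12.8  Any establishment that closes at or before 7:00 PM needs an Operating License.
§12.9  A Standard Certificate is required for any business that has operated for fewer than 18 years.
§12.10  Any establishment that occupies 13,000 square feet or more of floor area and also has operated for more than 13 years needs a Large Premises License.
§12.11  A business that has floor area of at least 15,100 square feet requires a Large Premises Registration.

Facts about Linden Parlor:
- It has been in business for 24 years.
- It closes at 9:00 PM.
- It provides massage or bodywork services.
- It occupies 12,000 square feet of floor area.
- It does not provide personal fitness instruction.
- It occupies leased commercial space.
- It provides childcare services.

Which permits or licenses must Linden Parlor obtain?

§12.1 years in business 24 ≥ 22 → exempt from Commercial License.
§12.2 floor area 12,000 square feet > 9,200 square feet; does not provide personal fitness instruction → Standard Registration not required.
§12.3 occupies leased commercial space; floor area 12,000 square feet < 13,600 square feet; years in business 24 < 26 → Commercial Tenant Certificate required.
§12.4 provides childcare services → Commercial License required.
§12.5 years in business 24 ≥ 8 → Trade License required.
§12.6 closes 9:00 PM, at/before 11:00 PM; years in business 24 ≤ 26; floor area 12,000 square feet ≥ 10,300 square feet → Late-Night Authorization not required.
§12.7 floor area 12,000 square feet ≥ 6,100 square feet; closes 9:00 PM, at/before 10:00 PM → Operating Authorization not required.
§12.8 closes 9:00 PM, after 7:00 PM → Operating License not required.
§12.9 years in business 24 ≥ 18 → Standard Certificate not required.
§12.10 floor area 12,000 square feet < 13,000 square feet; years in business 24 > 13 → Large Premises License not required.
§12.11 floor area 12,000 square feet < 15,100 square feet → Large Premises Registration not required.

Commercial Tenant Certificate, Trade License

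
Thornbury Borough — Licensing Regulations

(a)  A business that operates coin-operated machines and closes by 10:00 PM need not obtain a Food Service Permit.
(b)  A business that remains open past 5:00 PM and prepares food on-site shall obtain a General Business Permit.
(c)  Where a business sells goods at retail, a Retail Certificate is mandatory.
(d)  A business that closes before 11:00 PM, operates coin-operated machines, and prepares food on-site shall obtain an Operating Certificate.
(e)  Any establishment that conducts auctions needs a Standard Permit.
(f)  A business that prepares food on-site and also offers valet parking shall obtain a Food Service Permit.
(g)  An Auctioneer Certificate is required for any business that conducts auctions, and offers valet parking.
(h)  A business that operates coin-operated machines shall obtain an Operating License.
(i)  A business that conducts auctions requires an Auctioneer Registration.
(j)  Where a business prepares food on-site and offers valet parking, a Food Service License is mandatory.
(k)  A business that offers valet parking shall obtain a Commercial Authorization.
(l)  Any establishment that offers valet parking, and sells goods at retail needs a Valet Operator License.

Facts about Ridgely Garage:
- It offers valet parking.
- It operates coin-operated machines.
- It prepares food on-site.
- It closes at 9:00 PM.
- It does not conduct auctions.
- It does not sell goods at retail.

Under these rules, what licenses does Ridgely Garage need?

Commercial Authorization, Food Service License, General Business Permit, Operating Certificate, Operating License

(a) operates coin-operated machines; closes 9:00 PM, at/before 10:00 PM → exempt from Food Service Permit.
(b) closes 9:00 PM, after 5:00 PM; prepares food on-site → General Business Permit required.
(c) does not sell goods at retail → Retail Certificate not required.
(d) closes 9:00 PM, at/before 11:00 PM; operates coin-operated machines; prepares food on-site → Operating Certificate required.
(e) does not conduct auctions → Standard Permit not required.
(f) prepares food on-site; offers valet parking → Food Service Permit required.
(g) does not conduct auctions; offers valet parking → Auctioneer Certificate not required.
(h) operates coin-operated machines → Operating License required.
(i) does not conduct auctions → Auctioneer Registration not required.
(j) prepares food on-site; offers valet parking → Food Service License required.
(k) offers valet parking → Commercial Authorization required.
(l) offers valet parking; does not sell goods at retail → Valet Operator License not required.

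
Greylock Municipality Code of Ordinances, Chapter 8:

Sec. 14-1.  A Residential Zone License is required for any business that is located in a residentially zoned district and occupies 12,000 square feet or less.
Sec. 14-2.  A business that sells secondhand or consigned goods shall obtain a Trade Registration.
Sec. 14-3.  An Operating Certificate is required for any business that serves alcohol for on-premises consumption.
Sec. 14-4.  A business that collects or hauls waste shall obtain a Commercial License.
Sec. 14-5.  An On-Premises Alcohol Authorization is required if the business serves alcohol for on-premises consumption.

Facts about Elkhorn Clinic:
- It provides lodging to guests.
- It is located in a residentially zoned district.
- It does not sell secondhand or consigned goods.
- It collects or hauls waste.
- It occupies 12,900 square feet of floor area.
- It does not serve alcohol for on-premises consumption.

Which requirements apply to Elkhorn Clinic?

Commercial License

Sec. 14-1. is located in a residentially zoned district; floor area 12,900 square feet > 12,000 square feet → Residential Zone License not required.
Sec. 14-2. does not sell secondhand or consigned goods → Trade Registration not required.
Sec. 14-3. does not serve alcohol for on-premises consumption → Operating Certificate not required.
Sec. 14-4. collects or hauls waste → Commercial License required.
Sec. 14-5. does not serve alcohol for on-premises consumption → On-Premises Alcohol Authorization not required.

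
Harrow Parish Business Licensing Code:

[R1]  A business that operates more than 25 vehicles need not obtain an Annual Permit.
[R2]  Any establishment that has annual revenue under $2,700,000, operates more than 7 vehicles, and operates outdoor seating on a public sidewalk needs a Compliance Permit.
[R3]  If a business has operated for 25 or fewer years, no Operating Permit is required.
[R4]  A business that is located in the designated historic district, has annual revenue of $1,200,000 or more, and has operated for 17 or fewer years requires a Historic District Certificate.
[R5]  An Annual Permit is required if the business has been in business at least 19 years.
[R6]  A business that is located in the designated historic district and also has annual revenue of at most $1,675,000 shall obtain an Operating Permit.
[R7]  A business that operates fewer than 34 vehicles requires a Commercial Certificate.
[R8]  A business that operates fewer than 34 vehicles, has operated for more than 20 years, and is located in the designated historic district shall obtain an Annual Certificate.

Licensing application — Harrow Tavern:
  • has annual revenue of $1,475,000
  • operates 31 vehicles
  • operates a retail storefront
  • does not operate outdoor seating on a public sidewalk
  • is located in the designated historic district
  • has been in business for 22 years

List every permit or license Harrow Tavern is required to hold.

Annual Certificate, Commercial Certificate

[R1] vehicles 31 > 25 → exempt from Annual Permit.
[R2] revenue $1,475,000 < $2,700,000; vehicles 31 > 7; does not operate outdoor seating on a public sidewalk → Compliance Permit not required.
[R3] years in business 22 ≤ 25 → exempt from Operating Permit.
[R4] is located in the designated historic district; revenue $1,475,000 ≥ $1,200,000; years in business 22 > 17 → Historic District Certificate not required.
[R5] years in business 22 ≥ 19 → Annual Permit required.
[R6] is located in the designated historic district; revenue $1,475,000 ≤ $1,675,000 → Operating Permit required.
[R7] vehicles 31 < 34 → Commercial Certificate required.
[R8] vehicles 31 < 34; years in business 22 > 20; is located in the designated historic district → Annual Certificate required.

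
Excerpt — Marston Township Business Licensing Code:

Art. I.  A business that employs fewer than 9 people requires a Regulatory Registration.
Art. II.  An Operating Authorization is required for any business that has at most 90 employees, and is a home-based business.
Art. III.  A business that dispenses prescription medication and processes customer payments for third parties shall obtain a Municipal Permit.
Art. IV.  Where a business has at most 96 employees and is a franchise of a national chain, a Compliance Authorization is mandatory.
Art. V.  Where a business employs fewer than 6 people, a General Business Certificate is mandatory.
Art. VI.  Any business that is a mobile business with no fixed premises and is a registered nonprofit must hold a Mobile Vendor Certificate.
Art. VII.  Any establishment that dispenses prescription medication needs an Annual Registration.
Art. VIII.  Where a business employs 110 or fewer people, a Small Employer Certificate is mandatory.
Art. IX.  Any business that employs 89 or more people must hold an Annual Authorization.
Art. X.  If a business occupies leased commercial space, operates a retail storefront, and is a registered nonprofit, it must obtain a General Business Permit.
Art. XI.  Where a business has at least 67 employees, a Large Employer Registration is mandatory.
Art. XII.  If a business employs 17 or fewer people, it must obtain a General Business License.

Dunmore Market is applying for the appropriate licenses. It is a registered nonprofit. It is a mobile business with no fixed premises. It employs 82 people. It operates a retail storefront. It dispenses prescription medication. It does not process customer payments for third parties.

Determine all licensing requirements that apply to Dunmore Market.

Annual Registration, Large Employer Registration, Mobile Vendor Certificate, Small Employer Certificate

Art. I. employees 82 ≥ 9 → Regulatory Registration not required.
Art. II. employees 82 ≤ 90; is a mobile business with no fixed premises (not: is a home-based business) → Operating Authorization not required.
Art. III. dispenses prescription medication; does not process customer payments for third parties → Municipal Permit not required.
Art. IV. employees 82 ≤ 96; is a registered nonprofit (not: is a franchise of a national chain) → Compliance Authorization not required.
Art. V. employees 82 ≥ 6 → General Business Certificate not required.
Art. VI. is a mobile business with no fixed premises; is a registered nonprofit → Mobile Vendor Certificate required.
Art. VII. dispenses prescription medication → Annual Registration required.
Art. VIII. employees 82 ≤ 110 → Small Employer Certificate required.
Art. IX. employees 82 < 89 → Annual Authorization not required.
Art. X. is a mobile business with no fixed premises (not: occupies leased commercial space); operates a retail storefront; is a registered nonprofit → General Business Permit not required.
Art. XI. employees 82 ≥ 67 → Large Employer Registration required.
Art. XII. employees 82 > 17 → General Business License not required.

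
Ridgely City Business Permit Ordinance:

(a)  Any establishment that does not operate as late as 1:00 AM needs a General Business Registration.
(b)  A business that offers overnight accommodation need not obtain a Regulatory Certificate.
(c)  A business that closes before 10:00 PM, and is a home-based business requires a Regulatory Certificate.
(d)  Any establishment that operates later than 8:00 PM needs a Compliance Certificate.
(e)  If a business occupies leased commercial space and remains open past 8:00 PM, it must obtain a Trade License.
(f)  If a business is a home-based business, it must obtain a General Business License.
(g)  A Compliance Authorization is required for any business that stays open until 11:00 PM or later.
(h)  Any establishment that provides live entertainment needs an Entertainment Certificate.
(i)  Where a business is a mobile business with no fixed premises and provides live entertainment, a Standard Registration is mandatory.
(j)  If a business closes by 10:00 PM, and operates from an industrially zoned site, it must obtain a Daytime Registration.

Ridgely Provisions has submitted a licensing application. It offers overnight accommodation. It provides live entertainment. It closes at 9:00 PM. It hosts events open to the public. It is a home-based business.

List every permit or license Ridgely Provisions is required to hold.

(a) closes 9:00 PM, at/before 1:00 AM → General Business Registration required.
(b) offers overnight accommodation → exempt from Regulatory Certificate.
(c) closes 9:00 PM, at/before 10:00 PM; is a home-based business → Regulatory Certificate required.
(d) closes 9:00 PM, after 8:00 PM → Compliance Certificate required.
(e) is a home-based business (not: occupies leased commercial space); closes 9:00 PM, after 8:00 PM → Trade License not required.
(f) is a home-based business → General Business License required.
(g) closes 9:00 PM, at/before 11:00 PM → Compliance Authorization not required.
(h) provides live entertainment → Entertainment Certificate required.
(i) is a home-based business (not: is a mobile business with no fixed premises); provides live entertainment → Standard Registration not required.
(j) closes 9:00 PM, at/before 10:00 PM; is a home-based business (not: operates from an industrially zoned site) → Daytime Registration not required.

Compliance Certificate, Entertainment Certificate, General Business License, General Business Registration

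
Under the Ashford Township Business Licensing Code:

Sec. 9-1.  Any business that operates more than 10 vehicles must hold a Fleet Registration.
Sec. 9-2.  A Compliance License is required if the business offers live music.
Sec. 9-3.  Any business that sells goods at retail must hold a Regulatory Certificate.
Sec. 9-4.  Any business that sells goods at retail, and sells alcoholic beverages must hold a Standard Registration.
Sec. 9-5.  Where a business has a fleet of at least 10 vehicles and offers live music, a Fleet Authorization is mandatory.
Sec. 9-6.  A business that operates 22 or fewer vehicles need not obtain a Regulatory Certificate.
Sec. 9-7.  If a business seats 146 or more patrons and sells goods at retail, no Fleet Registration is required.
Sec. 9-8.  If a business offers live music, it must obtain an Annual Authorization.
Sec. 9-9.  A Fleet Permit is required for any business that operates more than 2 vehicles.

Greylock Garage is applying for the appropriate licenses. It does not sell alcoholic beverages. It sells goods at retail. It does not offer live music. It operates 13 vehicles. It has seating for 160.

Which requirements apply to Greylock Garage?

Fleet Permit

Sec. 9-1. vehicles 13 > 10 → Fleet Registration required.
Sec. 9-2. does not offer live music → Compliance License not required.
Sec. 9-3. sells goods at retail → Regulatory Certificate required.
Sec. 9-4. sells goods at retail; does not sell alcoholic beverages → Standard Registration not required.
Sec. 9-5. vehicles 13 ≥ 10; does not offer live music → Fleet Authorization not required.
Sec. 9-6. vehicles 13 ≤ 22 → exempt from Regulatory Certificate.
Sec. 9-7. seating 160 ≥ 146; sells goods at retail → exempt from Fleet Registration.
Sec. 9-8. does not offer live music → Annual Authorization not required.
Sec. 9-9. vehicles 13 > 2 → Fleet Permit required.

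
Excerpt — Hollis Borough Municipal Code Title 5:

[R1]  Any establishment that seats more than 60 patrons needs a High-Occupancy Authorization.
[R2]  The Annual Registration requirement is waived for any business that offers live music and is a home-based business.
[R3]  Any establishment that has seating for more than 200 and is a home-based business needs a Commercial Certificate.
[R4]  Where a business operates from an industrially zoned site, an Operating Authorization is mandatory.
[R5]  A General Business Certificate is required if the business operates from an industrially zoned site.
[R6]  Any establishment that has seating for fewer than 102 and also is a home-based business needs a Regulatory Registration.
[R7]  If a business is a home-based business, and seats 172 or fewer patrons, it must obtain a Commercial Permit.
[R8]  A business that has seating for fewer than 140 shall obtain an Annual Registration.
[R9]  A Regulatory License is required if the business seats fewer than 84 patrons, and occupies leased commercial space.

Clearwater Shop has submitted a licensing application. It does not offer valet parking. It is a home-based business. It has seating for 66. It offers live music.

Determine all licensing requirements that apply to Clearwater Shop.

Commercial Permit, High-Occupancy Authorization, Regulatory Registration

[R1] seating 66 > 60 → High-Occupancy Authorization required.
[R2] offers live music; is a home-based business → exempt from Annual Registration.
[R3] seating 66 ≤ 200; is a home-based business → Commercial Certificate not required.
[R4] is a home-based business (not: operates from an industrially zoned site) → Operating Authorization not required.
[R5] is a home-based business (not: operates from an industrially zoned site) → General Business Certificate not required.
[R6] seating 66 < 102; is a home-based business → Regulatory Registration required.
[R7] is a home-based business; seating 66 ≤ 172 → Commercial Permit required.
[R8] seating 66 < 140 → Annual Registration required.
[R9] seating 66 < 84; is a home-based business (not: occupies leased commercial space) → Regulatory License not required.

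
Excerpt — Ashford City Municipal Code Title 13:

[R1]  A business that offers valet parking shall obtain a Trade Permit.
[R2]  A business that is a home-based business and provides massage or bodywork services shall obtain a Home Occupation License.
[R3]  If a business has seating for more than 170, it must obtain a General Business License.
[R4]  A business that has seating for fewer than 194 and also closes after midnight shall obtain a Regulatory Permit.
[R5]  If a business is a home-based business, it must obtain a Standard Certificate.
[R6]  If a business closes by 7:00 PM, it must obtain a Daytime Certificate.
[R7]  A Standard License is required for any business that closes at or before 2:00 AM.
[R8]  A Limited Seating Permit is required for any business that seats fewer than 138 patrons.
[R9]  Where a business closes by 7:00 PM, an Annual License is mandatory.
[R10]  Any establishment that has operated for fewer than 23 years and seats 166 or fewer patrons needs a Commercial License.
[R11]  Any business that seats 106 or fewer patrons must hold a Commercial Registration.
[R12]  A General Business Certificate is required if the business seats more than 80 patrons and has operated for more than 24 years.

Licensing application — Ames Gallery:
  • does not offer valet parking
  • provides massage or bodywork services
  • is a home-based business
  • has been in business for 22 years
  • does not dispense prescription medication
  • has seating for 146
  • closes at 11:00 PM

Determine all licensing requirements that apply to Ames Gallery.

Commercial License, Home Occupation License, Standard Certificate, Standard License

[R1] does not offer valet parking → Trade Permit not required.
[R2] is a home-based business; provides massage or bodywork services → Home Occupation License required.
[R3] seating 146 ≤ 170 → General Business License not required.
[R4] seating 146 < 194; closes 11:00 PM, at/before midnight → Regulatory Permit not required.
[R5] is a home-based business → Standard Certificate required.
[R6] closes 11:00 PM, after 7:00 PM → Daytime Certificate not required.
[R7] closes 11:00 PM, at/before 2:00 AM → Standard License required.
[R8] seating 146 ≥ 138 → Limited Seating Permit not required.
[R9] closes 11:00 PM, after 7:00 PM → Annual License not required.
[R10] years in business 22 < 23; seating 146 ≤ 166 → Commercial License required.
[R11] seating 146 > 106 → Commercial Registration not required.
[R12] seating 146 > 80; years in business 22 ≤ 24 → General Business Certificate not required.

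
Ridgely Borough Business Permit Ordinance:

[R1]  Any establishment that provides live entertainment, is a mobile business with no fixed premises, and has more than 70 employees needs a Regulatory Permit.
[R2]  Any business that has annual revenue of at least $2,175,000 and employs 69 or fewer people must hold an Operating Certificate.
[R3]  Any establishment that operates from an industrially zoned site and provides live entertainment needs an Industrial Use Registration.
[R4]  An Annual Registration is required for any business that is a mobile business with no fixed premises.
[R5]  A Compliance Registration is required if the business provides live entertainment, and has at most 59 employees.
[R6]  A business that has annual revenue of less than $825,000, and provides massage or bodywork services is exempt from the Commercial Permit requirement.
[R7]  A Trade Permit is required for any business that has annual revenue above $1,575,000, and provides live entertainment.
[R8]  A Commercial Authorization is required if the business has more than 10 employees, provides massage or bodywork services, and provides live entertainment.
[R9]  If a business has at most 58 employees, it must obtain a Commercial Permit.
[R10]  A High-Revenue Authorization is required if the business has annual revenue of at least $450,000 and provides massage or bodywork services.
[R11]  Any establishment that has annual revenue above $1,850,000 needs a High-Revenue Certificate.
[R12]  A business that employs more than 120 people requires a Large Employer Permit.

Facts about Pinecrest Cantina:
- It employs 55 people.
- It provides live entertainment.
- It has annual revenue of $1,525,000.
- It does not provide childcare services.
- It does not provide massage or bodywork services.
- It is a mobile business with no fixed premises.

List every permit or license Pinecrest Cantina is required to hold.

Annual Registration, Commercial Permit, Compliance Registration

[R1] provides live entertainment; is a mobile business with no fixed premises; employees 55 ≤ 70 → Regulatory Permit not required.
[R2] revenue $1,525,000 < $2,175,000; employees 55 ≤ 69 → Operating Certificate not required.
[R3] is a mobile business with no fixed premises (not: operates from an industrially zoned site); provides live entertainment → Industrial Use Registration not required.
[R4] is a mobile business with no fixed premises → Annual Registration required.
[R5] provides live entertainment; employees 55 ≤ 59 → Compliance Registration required.
[R6] revenue $1,525,000 ≥ $825,000; does not provide massage or bodywork services → Commercial Permit exemption does not apply.
[R7] revenue $1,525,000 ≤ $1,575,000; provides live entertainment → Trade Permit not required.
[R8] employees 55 > 10; does not provide massage or bodywork services; provides live entertainment → Commercial Authorization not required.
[R9] employees 55 ≤ 58 → Commercial Permit required.
[R10] revenue $1,525,000 ≥ $450,000; does not provide massage or bodywork services → High-Revenue Authorization not required.
[R11] revenue $1,525,000 ≤ $1,850,000 → High-Revenue Certificate not required.
[R12] employees 55 ≤ 120 → Large Employer Permit not required.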